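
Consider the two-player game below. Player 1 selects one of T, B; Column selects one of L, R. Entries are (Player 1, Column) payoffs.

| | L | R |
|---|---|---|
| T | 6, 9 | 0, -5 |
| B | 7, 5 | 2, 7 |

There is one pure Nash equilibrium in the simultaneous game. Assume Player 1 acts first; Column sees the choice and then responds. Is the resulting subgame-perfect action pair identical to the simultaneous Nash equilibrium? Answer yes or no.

no

Backward induction with Player 1 moving first.
- T: BR = L, leader payoff 6.
- B: BR = R, leader payoff 2.
Player 1's induced payoffs are 6, 2, so Player 1 commits to T. Subgame-perfect outcome: (T, L) with payoffs (6, 9).
For the simultaneous game, intersect best replies.
Player 1's best replies: L→B; R→B.
Column's best replies: T→L; B→R.
Only (B, R) has each player best-responding; Nash payoffs (2, 7).
Sequential outcome (T, L) differs from the Nash profile (B, R).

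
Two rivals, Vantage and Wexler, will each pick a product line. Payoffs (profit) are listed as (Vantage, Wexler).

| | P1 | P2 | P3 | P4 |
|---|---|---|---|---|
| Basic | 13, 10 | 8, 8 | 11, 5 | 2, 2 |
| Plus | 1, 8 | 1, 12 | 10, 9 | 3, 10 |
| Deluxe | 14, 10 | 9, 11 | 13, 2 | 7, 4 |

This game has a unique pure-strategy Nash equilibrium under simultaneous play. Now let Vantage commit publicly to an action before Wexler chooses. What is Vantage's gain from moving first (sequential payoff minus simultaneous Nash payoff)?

4

Solve by backward induction (Vantage leads).
- Basic: Wexler compares 10, 8, 5, 2 and picks P1; Vantage would get 13.
- Plus: Wexler compares 8, 12, 9, 10 and picks P2; Vantage would get 1.
- Deluxe: Wexler compares 10, 11, 2, 4 and picks P2; Vantage would get 9.
Vantage's induced payoffs are 13, 1, 9, so Vantage commits to Basic. Subgame-perfect outcome: (Basic, P1) with payoffs (13, 10).
Under simultaneous play:
Vantage's best replies: P1→Deluxe; P2→Deluxe; P3→Deluxe; P4→Deluxe.
Wexler's best replies: Basic→P1; Plus→P2; Deluxe→P2.
Only (Deluxe, P2) has each player best-responding; Nash payoffs (9, 11).
Vantage's commitment gain: 13 − 9 = 4.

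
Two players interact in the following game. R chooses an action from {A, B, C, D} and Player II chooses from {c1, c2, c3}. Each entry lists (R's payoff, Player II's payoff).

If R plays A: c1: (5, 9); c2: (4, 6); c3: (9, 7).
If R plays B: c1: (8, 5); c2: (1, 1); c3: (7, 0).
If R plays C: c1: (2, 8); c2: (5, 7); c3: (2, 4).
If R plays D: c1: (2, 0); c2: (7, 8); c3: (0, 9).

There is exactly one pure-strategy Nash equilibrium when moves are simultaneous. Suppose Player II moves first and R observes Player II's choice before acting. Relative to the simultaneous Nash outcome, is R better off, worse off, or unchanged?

R best-responds to each possible Player II move:
- c1 → R plays B (best of 5, 8, 2, 2); Player II gets 5.
- c2 → R plays D (best of 4, 1, 5, 7); Player II gets 8.
- c3 → R plays A (best of 9, 7, 2, 0); Player II gets 7.
Among 5, 8, 7, the best is 8 at c2. Subgame-perfect outcome: (D, c2) with payoffs (7, 8).
Under simultaneous play:
R's best replies: c1→B; c2→D; c3→A.
Player II's best replies: A→c1; B→c1; C→c1; D→c3.
The unique mutual best reply is (B, c1), giving (8, 5).
R earns 7 sequentially versus 8 at the Nash outcome: worse off.

worse off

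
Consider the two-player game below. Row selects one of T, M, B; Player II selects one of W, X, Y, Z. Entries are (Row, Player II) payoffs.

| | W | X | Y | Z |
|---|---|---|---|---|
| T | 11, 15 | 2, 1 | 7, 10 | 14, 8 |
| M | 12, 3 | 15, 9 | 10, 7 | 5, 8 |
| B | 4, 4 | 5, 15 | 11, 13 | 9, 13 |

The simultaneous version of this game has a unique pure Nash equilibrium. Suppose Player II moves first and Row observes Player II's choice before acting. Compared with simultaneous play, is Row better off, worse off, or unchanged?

worse off

Work backward from Row's decision.
- W: BR = M, leader payoff 3.
- X: BR = M, leader payoff 9.
- Y: BR = B, leader payoff 13.
- Z: BR = T, leader payoff 8.
Among 3, 9, 13, 8, the best is 13 at Y. Subgame-perfect outcome: (B, Y) with payoffs (11, 13).
For the simultaneous game, intersect best replies.
Row's best replies: W→M; X→M; Y→B; Z→T.
Player II's best replies: T→W; M→X; B→X.
Only (M, X) has each player best-responding; Nash payoffs (15, 9).
Row earns 11 sequentially versus 15 at the Nash outcome: worse off.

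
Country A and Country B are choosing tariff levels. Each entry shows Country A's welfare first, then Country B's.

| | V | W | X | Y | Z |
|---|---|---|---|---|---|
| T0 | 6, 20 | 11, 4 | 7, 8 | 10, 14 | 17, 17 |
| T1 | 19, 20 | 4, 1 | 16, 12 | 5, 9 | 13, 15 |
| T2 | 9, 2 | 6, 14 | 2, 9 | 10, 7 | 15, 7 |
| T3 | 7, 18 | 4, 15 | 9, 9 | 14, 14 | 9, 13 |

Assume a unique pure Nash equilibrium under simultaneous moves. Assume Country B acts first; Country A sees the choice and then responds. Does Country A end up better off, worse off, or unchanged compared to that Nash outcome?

Country A best-responds to each possible Country B move:
- V → Country A plays T1 (best of 6, 19, 9, 7); Country B gets 20.
- W → Country A plays T0 (best of 11, 4, 6, 4); Country B gets 4.
- X → Country A plays T1 (best of 7, 16, 2, 9); Country B gets 12.
- Y → Country A plays T3 (best of 10, 5, 10, 14); Country B gets 14.
- Z → Country A plays T0 (best of 17, 13, 15, 9); Country B gets 17.
Maximizing over 20, 4, 12, 14, 17, Country B chooses V. Subgame-perfect outcome: (T1, V) with payoffs (19, 20).
Now find the simultaneous Nash equilibrium.
Country A's best replies: V→T1; W→T0; X→T1; Y→T3; Z→T0.
Country B's best replies: T0→V; T1→V; T2→W; T3→V.
The unique mutual best reply is (T1, V), giving (19, 20).
Country A earns 19 sequentially versus 19 at the Nash outcome: unchanged.

unchanged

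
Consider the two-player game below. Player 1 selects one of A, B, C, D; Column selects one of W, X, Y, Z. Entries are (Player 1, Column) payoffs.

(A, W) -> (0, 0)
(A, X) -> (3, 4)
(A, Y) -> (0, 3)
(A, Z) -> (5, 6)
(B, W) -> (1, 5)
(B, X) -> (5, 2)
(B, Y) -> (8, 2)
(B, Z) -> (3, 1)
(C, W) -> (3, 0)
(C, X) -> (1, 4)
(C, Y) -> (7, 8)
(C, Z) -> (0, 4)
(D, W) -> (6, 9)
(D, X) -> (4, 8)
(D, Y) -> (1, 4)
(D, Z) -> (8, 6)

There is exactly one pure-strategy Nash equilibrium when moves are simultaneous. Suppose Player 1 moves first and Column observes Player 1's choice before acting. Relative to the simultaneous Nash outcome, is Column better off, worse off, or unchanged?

Solve by backward induction (Player 1 leads).
- A: Column compares 0, 4, 3, 6 and picks Z; Player 1 would get 5.
- B: Column compares 5, 2, 2, 1 and picks W; Player 1 would get 1.
- C: Column compares 0, 4, 8, 4 and picks Y; Player 1 would get 7.
- D: Column compares 9, 8, 4, 6 and picks W; Player 1 would get 6.
Among 5, 1, 7, 6, the best is 7 at C. Subgame-perfect outcome: (C, Y) with payoffs (7, 8).
For the simultaneous game, intersect best replies.
Player 1's best replies: W→D; X→B; Y→B; Z→D.
Column's best replies: A→Z; B→W; C→Y; D→W.
The unique mutual best reply is (D, W), giving (6, 9).
Column earns 8 sequentially versus 9 at the Nash outcome: worse off.

worse off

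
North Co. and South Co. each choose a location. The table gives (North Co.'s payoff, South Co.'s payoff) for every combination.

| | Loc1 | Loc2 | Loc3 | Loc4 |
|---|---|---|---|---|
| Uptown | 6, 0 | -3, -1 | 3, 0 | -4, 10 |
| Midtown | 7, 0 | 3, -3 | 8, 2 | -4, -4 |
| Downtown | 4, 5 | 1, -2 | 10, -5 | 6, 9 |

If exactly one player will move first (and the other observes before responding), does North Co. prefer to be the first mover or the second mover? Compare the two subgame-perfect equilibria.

first

If North Co. leads: South Co.'s best replies are Uptown→Loc4, Midtown→Loc3, Downtown→Loc4; North Co.'s induced payoffs -4, 8, 6; outcome (Midtown, Loc3), payoffs (8, 2).
If South Co. leads: North Co.'s best replies are Loc1→Midtown, Loc2→Midtown, Loc3→Downtown, Loc4→Downtown; South Co.'s induced payoffs 0, -3, -5, 9; outcome (Downtown, Loc4), payoffs (6, 9).
North Co. gets 8 moving first and 6 moving second, so North Co. prefers to move first.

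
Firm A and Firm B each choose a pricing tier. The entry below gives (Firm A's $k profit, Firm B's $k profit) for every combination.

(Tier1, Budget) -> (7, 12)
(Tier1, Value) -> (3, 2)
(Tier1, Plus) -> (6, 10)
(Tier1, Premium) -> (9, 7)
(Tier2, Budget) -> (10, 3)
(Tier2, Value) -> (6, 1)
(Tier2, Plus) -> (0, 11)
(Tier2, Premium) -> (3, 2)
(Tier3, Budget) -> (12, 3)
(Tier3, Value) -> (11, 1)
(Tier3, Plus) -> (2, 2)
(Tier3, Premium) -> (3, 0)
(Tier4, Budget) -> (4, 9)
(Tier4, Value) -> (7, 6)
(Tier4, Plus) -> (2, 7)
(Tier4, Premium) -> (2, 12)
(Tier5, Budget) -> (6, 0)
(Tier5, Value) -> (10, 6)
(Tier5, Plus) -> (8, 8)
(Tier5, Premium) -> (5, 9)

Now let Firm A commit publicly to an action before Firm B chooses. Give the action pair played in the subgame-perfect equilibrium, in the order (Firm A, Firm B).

Solve by backward induction (Firm A leads).
- Tier1: Firm B compares 12, 2, 10, 7 and picks Budget; Firm A would get 7.
- Tier2: Firm B compares 3, 1, 11, 2 and picks Plus; Firm A would get 0.
- Tier3: Firm B compares 3, 1, 2, 0 and picks Budget; Firm A would get 12.
- Tier4: Firm B compares 9, 6, 7, 12 and picks Premium; Firm A would get 2.
- Tier5: Firm B compares 0, 6, 8, 9 and picks Premium; Firm A would get 5.
Maximizing over 7, 0, 12, 2, 5, Firm A chooses Tier3. Subgame-perfect outcome: (Tier3, Budget) with payoffs (12, 3).

(Tier3, Budget)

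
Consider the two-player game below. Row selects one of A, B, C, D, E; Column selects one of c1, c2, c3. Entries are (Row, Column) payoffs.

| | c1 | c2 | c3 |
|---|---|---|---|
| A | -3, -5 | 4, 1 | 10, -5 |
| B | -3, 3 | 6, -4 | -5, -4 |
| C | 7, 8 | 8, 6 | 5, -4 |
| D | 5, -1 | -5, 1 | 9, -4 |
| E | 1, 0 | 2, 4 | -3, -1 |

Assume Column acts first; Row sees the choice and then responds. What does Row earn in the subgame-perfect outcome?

Work backward from Row's decision.
- c1: Row compares -3, -3, 7, 5, 1 and picks C; Column would get 8.
- c2: Row compares 4, 6, 8, -5, 2 and picks C; Column would get 6.
- c3: Row compares 10, -5, 5, 9, -3 and picks A; Column would get -5.
Maximizing over 8, 6, -5, Column chooses c1. Subgame-perfect outcome: (C, c1) with payoffs (7, 8).

7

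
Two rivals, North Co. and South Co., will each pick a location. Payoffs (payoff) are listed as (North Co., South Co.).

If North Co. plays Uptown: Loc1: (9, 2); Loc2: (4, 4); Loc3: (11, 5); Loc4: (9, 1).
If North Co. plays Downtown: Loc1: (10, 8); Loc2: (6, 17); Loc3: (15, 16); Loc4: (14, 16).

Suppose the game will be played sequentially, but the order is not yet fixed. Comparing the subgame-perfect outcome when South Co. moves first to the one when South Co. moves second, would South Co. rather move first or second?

If North Co. leads: South Co.'s best replies are Uptown→Loc3, Downtown→Loc2; North Co.'s induced payoffs 11, 6; outcome (Uptown, Loc3), payoffs (11, 5).
If South Co. leads: North Co.'s best replies are Loc1→Downtown, Loc2→Downtown, Loc3→Downtown, Loc4→Downtown; South Co.'s induced payoffs 8, 17, 16, 16; outcome (Downtown, Loc2), payoffs (6, 17).
South Co. gets 17 moving first and 5 moving second, so South Co. prefers to move first.

first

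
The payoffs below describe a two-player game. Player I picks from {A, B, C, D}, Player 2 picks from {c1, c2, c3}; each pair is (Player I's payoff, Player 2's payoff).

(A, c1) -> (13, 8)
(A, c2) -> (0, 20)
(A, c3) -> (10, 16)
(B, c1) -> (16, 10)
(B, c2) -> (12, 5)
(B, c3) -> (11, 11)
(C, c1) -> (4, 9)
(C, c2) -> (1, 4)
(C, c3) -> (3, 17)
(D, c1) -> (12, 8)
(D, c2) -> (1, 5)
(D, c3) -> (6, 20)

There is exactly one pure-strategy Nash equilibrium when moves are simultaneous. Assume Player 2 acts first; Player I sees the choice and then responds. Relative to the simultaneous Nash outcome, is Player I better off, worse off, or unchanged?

Player I best-responds to each possible Player 2 move:
- c1: BR = B, leader payoff 10.
- c2: BR = B, leader payoff 5.
- c3: BR = B, leader payoff 11.
Player 2's induced payoffs are 10, 5, 11, so Player 2 commits to c3. Subgame-perfect outcome: (B, c3) with payoffs (11, 11).
Now find the simultaneous Nash equilibrium.
Player I's best replies: c1→B; c2→B; c3→B.
Player 2's best replies: A→c2; B→c3; C→c3; D→c3.
Only (B, c3) has each player best-responding; Nash payoffs (11, 11).
Player I earns 11 sequentially versus 11 at the Nash outcome: unchanged.

unchanged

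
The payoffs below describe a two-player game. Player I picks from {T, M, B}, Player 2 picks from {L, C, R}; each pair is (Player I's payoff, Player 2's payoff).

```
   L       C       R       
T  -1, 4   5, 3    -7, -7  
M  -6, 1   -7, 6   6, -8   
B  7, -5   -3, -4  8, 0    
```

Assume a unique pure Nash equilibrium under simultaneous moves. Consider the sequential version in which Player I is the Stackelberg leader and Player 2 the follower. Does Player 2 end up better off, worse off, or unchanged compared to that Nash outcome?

Player 2 best-responds to each possible Player I move:
- T: Player 2 compares 4, 3, -7 and picks L; Player I would get -1.
- M: Player 2 compares 1, 6, -8 and picks C; Player I would get -7.
- B: Player 2 compares -5, -4, 0 and picks R; Player I would get 8.
Among -1, -7, 8, the best is 8 at B. Subgame-perfect outcome: (B, R) with payoffs (8, 0).
Now find the simultaneous Nash equilibrium.
Player I's best replies: L→B; C→T; R→B.
Player 2's best replies: T→L; M→C; B→R.
Only (B, R) has each player best-responding; Nash payoffs (8, 0).
Player 2 earns 0 sequentially versus 0 at the Nash outcome: unchanged.

unchanged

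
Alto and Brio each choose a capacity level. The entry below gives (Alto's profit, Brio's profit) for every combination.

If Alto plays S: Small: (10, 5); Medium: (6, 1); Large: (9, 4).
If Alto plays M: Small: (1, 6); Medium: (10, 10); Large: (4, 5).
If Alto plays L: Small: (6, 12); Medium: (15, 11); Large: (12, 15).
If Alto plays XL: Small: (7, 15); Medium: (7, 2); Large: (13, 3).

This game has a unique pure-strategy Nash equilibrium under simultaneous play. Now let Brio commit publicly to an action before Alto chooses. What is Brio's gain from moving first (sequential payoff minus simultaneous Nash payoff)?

6

Solve by backward induction (Brio leads).
- Small: BR = S, leader payoff 5.
- Medium: BR = L, leader payoff 11.
- Large: BR = XL, leader payoff 3.
Maximizing over 5, 11, 3, Brio chooses Medium. Subgame-perfect outcome: (L, Medium) with payoffs (15, 11).
Under simultaneous play:
Alto's best replies: Small→S; Medium→L; Large→XL.
Brio's best replies: S→Small; M→Medium; L→Large; XL→Small.
The unique mutual best reply is (S, Small), giving (10, 5).
Brio's commitment gain: 11 − 5 = 6.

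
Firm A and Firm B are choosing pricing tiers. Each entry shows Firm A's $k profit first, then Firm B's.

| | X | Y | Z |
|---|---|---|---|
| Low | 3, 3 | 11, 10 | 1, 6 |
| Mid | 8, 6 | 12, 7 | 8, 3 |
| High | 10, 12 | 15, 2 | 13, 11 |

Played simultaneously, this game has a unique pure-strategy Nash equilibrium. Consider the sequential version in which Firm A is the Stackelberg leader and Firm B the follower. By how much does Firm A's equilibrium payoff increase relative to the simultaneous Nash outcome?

Work backward from Firm B's decision.
- Low: Firm B compares 3, 10, 6 and picks Y; Firm A would get 11.
- Mid: Firm B compares 6, 7, 3 and picks Y; Firm A would get 12.
- High: Firm B compares 12, 2, 11 and picks X; Firm A would get 10.
Among 11, 12, 10, the best is 12 at Mid. Subgame-perfect outcome: (Mid, Y) with payoffs (12, 7).
For the simultaneous game, intersect best replies.
Firm A's best replies: X→High; Y→High; Z→High.
Firm B's best replies: Low→Y; Mid→Y; High→X.
Only (High, X) has each player best-responding; Nash payoffs (10, 12).
Firm A's commitment gain: 12 − 10 = 2.

2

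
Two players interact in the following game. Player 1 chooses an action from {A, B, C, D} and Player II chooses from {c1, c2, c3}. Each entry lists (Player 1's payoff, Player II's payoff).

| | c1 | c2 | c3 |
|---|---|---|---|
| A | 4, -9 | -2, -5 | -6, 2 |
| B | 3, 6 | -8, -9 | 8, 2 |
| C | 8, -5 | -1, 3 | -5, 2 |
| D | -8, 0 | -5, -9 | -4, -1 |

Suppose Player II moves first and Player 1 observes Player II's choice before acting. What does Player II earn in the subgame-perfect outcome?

3

Solve by backward induction (Player II leads).
- c1: Player 1 compares 4, 3, 8, -8 and picks C; Player II would get -5.
- c2: Player 1 compares -2, -8, -1, -5 and picks C; Player II would get 3.
- c3: Player 1 compares -6, 8, -5, -4 and picks B; Player II would get 2.
Player II's induced payoffs are -5, 3, 2, so Player II commits to c2. Subgame-perfect outcome: (C, c2) with payoffs (-1, 3).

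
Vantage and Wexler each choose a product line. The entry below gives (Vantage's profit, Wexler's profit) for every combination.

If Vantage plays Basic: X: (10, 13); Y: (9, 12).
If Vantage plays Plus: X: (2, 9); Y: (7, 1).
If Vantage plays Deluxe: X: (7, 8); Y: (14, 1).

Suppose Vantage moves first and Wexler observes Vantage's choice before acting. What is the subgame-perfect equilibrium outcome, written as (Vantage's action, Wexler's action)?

Work backward from Wexler's decision.
- Basic → Wexler plays X (best of 13, 12); Vantage gets 10.
- Plus → Wexler plays X (best of 9, 1); Vantage gets 2.
- Deluxe → Wexler plays X (best of 8, 1); Vantage gets 7.
Among 10, 2, 7, the best is 10 at Basic. Subgame-perfect outcome: (Basic, X) with payoffs (10, 13).

(Basic, X)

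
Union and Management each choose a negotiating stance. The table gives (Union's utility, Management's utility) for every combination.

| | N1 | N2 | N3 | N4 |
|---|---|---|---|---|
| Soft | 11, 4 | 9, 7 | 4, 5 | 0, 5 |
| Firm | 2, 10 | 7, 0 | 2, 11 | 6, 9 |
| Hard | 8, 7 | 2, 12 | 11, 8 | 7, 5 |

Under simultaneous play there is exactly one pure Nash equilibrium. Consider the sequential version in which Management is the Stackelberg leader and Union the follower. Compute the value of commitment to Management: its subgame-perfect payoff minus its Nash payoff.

Union best-responds to each possible Management move:
- N1: BR = Soft, leader payoff 4.
- N2: BR = Soft, leader payoff 7.
- N3: BR = Hard, leader payoff 8.
- N4: BR = Hard, leader payoff 5.
Among 4, 7, 8, 5, the best is 8 at N3. Subgame-perfect outcome: (Hard, N3) with payoffs (11, 8).
For the simultaneous game, intersect best replies.
Union's best replies: N1→Soft; N2→Soft; N3→Hard; N4→Hard.
Management's best replies: Soft→N2; Firm→N3; Hard→N2.
Only (Soft, N2) has each player best-responding; Nash payoffs (9, 7).
Management's commitment gain: 8 − 7 = 1.

1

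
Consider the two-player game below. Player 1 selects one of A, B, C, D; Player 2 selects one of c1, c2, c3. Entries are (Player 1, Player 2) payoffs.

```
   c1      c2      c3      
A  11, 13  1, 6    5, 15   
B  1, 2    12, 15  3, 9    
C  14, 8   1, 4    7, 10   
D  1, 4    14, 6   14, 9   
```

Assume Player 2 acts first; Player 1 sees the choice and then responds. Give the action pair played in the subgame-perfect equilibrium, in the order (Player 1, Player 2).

(D, c3)

Player 1 best-responds to each possible Player 2 move:
- c1 → Player 1 plays C (best of 11, 1, 14, 1); Player 2 gets 8.
- c2 → Player 1 plays D (best of 1, 12, 1, 14); Player 2 gets 6.
- c3 → Player 1 plays D (best of 5, 3, 7, 14); Player 2 gets 9.
Among 8, 6, 9, the best is 9 at c3. Subgame-perfect outcome: (D, c3) with payoffs (14, 9).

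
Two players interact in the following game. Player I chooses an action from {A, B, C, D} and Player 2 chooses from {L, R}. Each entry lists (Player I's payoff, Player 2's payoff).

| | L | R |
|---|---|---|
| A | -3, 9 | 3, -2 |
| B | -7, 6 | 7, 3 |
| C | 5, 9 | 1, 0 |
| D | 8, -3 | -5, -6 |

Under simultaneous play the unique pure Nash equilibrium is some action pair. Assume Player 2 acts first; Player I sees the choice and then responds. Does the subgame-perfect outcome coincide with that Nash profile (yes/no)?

no

Solve by backward induction (Player 2 leads).
- L: Player I compares -3, -7, 5, 8 and picks D; Player 2 would get -3.
- R: Player I compares 3, 7, 1, -5 and picks B; Player 2 would get 3.
Maximizing over -3, 3, Player 2 chooses R. Subgame-perfect outcome: (B, R) with payoffs (7, 3).
Under simultaneous play:
Player I's best replies: L→D; R→B.
Player 2's best replies: A→L; B→L; C→L; D→L.
The unique mutual best reply is (D, L), giving (8, -3).
Sequential outcome (B, R) differs from the Nash profile (D, L).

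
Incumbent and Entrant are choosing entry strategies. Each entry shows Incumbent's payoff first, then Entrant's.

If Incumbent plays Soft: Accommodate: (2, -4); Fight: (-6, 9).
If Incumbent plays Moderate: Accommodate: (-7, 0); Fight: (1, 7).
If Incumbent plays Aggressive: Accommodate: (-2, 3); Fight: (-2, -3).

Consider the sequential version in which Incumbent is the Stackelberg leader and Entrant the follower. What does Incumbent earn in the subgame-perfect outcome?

Entrant best-responds to each possible Incumbent move:
- Soft: BR = Fight, leader payoff -6.
- Moderate: BR = Fight, leader payoff 1.
- Aggressive: BR = Accommodate, leader payoff -2.
Among -6, 1, -2, the best is 1 at Moderate. Subgame-perfect outcome: (Moderate, Fight) with payoffs (1, 7).

1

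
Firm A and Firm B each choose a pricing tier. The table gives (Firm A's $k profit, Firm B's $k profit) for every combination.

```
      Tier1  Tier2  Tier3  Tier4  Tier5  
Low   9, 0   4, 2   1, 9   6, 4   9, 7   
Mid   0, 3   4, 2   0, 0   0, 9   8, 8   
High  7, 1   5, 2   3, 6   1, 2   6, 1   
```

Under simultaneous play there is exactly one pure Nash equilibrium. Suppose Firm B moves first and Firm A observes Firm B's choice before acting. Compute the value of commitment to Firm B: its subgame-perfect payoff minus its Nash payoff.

Backward induction with Firm B moving first.
- Tier1: Firm A compares 9, 0, 7 and picks Low; Firm B would get 0.
- Tier2: Firm A compares 4, 4, 5 and picks High; Firm B would get 2.
- Tier3: Firm A compares 1, 0, 3 and picks High; Firm B would get 6.
- Tier4: Firm A compares 6, 0, 1 and picks Low; Firm B would get 4.
- Tier5: Firm A compares 9, 8, 6 and picks Low; Firm B would get 7.
Among 0, 2, 6, 4, 7, the best is 7 at Tier5. Subgame-perfect outcome: (Low, Tier5) with payoffs (9, 7).
Now find the simultaneous Nash equilibrium.
Firm A's best replies: Tier1→Low; Tier2→High; Tier3→High; Tier4→Low; Tier5→Low.
Firm B's best replies: Low→Tier3; Mid→Tier4; High→Tier3.
Only (High, Tier3) has each player best-responding; Nash payoffs (3, 6).
Firm B's commitment gain: 7 − 6 = 1.

1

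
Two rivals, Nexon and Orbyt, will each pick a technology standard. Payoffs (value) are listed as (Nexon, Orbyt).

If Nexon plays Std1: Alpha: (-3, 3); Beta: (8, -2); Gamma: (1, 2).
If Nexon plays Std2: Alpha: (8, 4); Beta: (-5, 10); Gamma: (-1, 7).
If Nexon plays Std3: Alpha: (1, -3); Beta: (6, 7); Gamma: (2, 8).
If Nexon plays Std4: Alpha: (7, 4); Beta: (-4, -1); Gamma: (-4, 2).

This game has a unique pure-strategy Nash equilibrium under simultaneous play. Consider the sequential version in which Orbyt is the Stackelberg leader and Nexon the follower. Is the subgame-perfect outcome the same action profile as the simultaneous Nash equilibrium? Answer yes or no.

Work backward from Nexon's decision.
- Alpha → Nexon plays Std2 (best of -3, 8, 1, 7); Orbyt gets 4.
- Beta → Nexon plays Std1 (best of 8, -5, 6, -4); Orbyt gets -2.
- Gamma → Nexon plays Std3 (best of 1, -1, 2, -4); Orbyt gets 8.
Orbyt's induced payoffs are 4, -2, 8, so Orbyt commits to Gamma. Subgame-perfect outcome: (Std3, Gamma) with payoffs (2, 8).
Under simultaneous play:
Nexon's best replies: Alpha→Std2; Beta→Std1; Gamma→Std3.
Orbyt's best replies: Std1→Alpha; Std2→Beta; Std3→Gamma; Std4→Alpha.
The unique mutual best reply is (Std3, Gamma), giving (2, 8).
Sequential outcome (Std3, Gamma) coincides with the Nash profile (Std3, Gamma).

yes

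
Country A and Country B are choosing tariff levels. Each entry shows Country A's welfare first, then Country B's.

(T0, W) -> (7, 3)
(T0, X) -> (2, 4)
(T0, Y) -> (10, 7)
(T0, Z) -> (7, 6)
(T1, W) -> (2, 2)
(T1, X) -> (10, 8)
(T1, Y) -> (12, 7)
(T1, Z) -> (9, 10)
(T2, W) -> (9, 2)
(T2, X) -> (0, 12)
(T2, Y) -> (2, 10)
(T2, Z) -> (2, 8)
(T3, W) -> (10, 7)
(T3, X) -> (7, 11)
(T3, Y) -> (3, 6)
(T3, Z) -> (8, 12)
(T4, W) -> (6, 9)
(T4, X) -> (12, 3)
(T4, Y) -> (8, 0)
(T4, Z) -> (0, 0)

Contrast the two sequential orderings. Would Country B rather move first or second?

If Country A leads: Country B's best replies are T0→Y, T1→Z, T2→X, T3→Z, T4→W; Country A's induced payoffs 10, 9, 0, 8, 6; outcome (T0, Y), payoffs (10, 7).
If Country B leads: Country A's best replies are W→T3, X→T4, Y→T1, Z→T1; Country B's induced payoffs 7, 3, 7, 10; outcome (T1, Z), payoffs (9, 10).
Country B gets 10 moving first and 7 moving second, so Country B prefers to move first.

first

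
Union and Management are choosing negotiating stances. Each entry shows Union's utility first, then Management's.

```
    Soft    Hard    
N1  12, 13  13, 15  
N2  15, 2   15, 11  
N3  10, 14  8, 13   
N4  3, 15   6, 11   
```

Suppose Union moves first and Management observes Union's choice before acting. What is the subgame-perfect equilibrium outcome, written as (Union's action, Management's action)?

Management best-responds to each possible Union move:
- N1 → Management plays Hard (best of 13, 15); Union gets 13.
- N2 → Management plays Hard (best of 2, 11); Union gets 15.
- N3 → Management plays Soft (best of 14, 13); Union gets 10.
- N4 → Management plays Soft (best of 15, 11); Union gets 3.
Union's induced payoffs are 13, 15, 10, 3, so Union commits to N2. Subgame-perfect outcome: (N2, Hard) with payoffs (15, 11).

(N2, Hard)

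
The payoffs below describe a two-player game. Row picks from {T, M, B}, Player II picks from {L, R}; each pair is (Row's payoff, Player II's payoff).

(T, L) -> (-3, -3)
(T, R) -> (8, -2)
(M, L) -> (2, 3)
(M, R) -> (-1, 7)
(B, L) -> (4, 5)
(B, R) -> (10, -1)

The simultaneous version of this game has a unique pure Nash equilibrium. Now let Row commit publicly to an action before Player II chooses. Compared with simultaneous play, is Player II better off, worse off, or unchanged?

worse off

Backward induction with Row moving first.
- T: Player II compares -3, -2 and picks R; Row would get 8.
- M: Player II compares 3, 7 and picks R; Row would get -1.
- B: Player II compares 5, -1 and picks L; Row would get 4.
Among 8, -1, 4, the best is 8 at T. Subgame-perfect outcome: (T, R) with payoffs (8, -2).
Under simultaneous play:
Row's best replies: L→B; R→B.
Player II's best replies: T→R; M→R; B→L.
The unique mutual best reply is (B, L), giving (4, 5).
Player II earns -2 sequentially versus 5 at the Nash outcome: worse off.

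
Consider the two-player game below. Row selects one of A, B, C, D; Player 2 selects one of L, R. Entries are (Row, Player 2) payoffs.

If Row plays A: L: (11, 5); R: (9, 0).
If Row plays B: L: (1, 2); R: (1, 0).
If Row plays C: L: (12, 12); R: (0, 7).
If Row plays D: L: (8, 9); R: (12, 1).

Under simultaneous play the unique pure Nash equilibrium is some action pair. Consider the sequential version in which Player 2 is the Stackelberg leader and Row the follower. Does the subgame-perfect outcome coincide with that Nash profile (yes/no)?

Row best-responds to each possible Player 2 move:
- L: BR = C, leader payoff 12.
- R: BR = D, leader payoff 1.
Maximizing over 12, 1, Player 2 chooses L. Subgame-perfect outcome: (C, L) with payoffs (12, 12).
Now find the simultaneous Nash equilibrium.
Row's best replies: L→C; R→D.
Player 2's best replies: A→L; B→L; C→L; D→L.
The unique mutual best reply is (C, L), giving (12, 12).
Sequential outcome (C, L) coincides with the Nash profile (C, L).

yes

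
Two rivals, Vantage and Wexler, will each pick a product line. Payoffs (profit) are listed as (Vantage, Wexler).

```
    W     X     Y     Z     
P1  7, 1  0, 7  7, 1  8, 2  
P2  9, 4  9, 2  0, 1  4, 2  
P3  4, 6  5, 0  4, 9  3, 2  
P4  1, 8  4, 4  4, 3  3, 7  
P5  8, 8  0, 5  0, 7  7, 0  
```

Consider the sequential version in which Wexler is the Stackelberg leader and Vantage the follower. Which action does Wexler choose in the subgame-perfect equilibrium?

Vantage best-responds to each possible Wexler move:
- W: BR = P2, leader payoff 4.
- X: BR = P2, leader payoff 2.
- Y: BR = P1, leader payoff 1.
- Z: BR = P1, leader payoff 2.
Among 4, 2, 1, 2, the best is 4 at W. Subgame-perfect outcome: (P2, W) with payoffs (9, 4).

W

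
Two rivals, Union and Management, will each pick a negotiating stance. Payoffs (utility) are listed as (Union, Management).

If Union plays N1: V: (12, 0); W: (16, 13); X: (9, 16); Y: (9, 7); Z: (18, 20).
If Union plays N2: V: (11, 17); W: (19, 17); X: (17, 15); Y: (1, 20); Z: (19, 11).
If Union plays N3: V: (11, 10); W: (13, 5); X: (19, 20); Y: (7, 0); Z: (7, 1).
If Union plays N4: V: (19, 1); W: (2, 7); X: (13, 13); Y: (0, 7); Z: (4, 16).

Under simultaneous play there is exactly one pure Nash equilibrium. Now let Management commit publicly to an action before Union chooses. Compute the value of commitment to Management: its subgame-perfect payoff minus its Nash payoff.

Work backward from Union's decision.
- V → Union plays N4 (best of 12, 11, 11, 19); Management gets 1.
- W → Union plays N2 (best of 16, 19, 13, 2); Management gets 17.
- X → Union plays N3 (best of 9, 17, 19, 13); Management gets 20.
- Y → Union plays N1 (best of 9, 1, 7, 0); Management gets 7.
- Z → Union plays N2 (best of 18, 19, 7, 4); Management gets 11.
Maximizing over 1, 17, 20, 7, 11, Management chooses X. Subgame-perfect outcome: (N3, X) with payoffs (19, 20).
Now find the simultaneous Nash equilibrium.
Union's best replies: V→N4; W→N2; X→N3; Y→N1; Z→N2.
Management's best replies: N1→Z; N2→Y; N3→X; N4→Z.
Only (N3, X) has each player best-responding; Nash payoffs (19, 20).
Management's commitment gain: 20 − 20 = 0.

0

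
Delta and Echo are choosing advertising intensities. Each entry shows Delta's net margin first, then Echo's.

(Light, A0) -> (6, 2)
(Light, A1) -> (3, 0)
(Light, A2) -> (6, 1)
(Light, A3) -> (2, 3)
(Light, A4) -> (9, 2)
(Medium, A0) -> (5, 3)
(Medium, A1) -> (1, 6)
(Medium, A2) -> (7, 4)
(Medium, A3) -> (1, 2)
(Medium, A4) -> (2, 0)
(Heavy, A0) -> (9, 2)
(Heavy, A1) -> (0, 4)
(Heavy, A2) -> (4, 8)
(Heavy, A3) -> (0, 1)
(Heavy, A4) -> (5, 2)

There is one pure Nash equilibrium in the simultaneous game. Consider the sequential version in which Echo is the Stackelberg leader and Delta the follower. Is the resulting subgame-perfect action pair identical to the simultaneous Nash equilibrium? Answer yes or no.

Backward induction with Echo moving first.
- A0: Delta compares 6, 5, 9 and picks Heavy; Echo would get 2.
- A1: Delta compares 3, 1, 0 and picks Light; Echo would get 0.
- A2: Delta compares 6, 7, 4 and picks Medium; Echo would get 4.
- A3: Delta compares 2, 1, 0 and picks Light; Echo would get 3.
- A4: Delta compares 9, 2, 5 and picks Light; Echo would get 2.
Maximizing over 2, 0, 4, 3, 2, Echo chooses A2. Subgame-perfect outcome: (Medium, A2) with payoffs (7, 4).
For the simultaneous game, intersect best replies.
Delta's best replies: A0→Heavy; A1→Light; A2→Medium; A3→Light; A4→Light.
Echo's best replies: Light→A3; Medium→A1; Heavy→A2.
The unique mutual best reply is (Light, A3), giving (2, 3).
Sequential outcome (Medium, A2) differs from the Nash profile (Light, A3).

no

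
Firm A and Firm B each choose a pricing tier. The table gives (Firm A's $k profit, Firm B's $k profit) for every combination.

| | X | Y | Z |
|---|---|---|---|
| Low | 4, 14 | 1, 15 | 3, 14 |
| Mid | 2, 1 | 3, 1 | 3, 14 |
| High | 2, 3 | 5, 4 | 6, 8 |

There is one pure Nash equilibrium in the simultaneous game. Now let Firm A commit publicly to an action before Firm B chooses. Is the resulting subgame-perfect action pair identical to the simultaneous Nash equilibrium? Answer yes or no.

Firm B best-responds to each possible Firm A move:
- Low: BR = Y, leader payoff 1.
- Mid: BR = Z, leader payoff 3.
- High: BR = Z, leader payoff 6.
Maximizing over 1, 3, 6, Firm A chooses High. Subgame-perfect outcome: (High, Z) with payoffs (6, 8).
Now find the simultaneous Nash equilibrium.
Firm A's best replies: X→Low; Y→High; Z→High.
Firm B's best replies: Low→Y; Mid→Z; High→Z.
The unique mutual best reply is (High, Z), giving (6, 8).
Sequential outcome (High, Z) coincides with the Nash profile (High, Z).

yes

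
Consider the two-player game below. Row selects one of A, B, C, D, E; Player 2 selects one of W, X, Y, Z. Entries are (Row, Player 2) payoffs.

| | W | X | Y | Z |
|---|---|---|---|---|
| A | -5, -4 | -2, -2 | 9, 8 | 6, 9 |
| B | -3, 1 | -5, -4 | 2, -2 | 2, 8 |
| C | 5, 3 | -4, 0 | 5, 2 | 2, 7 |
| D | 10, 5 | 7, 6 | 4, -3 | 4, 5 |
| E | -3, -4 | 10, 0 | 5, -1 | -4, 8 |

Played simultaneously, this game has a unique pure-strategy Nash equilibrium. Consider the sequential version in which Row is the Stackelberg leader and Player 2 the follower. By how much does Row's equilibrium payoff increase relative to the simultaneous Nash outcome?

Work backward from Player 2's decision.
- A: Player 2 compares -4, -2, 8, 9 and picks Z; Row would get 6.
- B: Player 2 compares 1, -4, -2, 8 and picks Z; Row would get 2.
- C: Player 2 compares 3, 0, 2, 7 and picks Z; Row would get 2.
- D: Player 2 compares 5, 6, -3, 5 and picks X; Row would get 7.
- E: Player 2 compares -4, 0, -1, 8 and picks Z; Row would get -4.
Row's induced payoffs are 6, 2, 2, 7, -4, so Row commits to D. Subgame-perfect outcome: (D, X) with payoffs (7, 6).
Now find the simultaneous Nash equilibrium.
Row's best replies: W→D; X→E; Y→A; Z→A.
Player 2's best replies: A→Z; B→Z; C→Z; D→X; E→Z.
Only (A, Z) has each player best-responding; Nash payoffs (6, 9).
Row's commitment gain: 7 − 6 = 1.

1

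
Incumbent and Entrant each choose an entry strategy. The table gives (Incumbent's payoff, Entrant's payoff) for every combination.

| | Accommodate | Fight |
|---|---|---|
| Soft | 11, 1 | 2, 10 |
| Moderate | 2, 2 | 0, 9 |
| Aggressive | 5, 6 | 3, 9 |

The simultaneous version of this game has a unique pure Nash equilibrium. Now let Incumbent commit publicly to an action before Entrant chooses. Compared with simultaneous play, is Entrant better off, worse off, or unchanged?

unchanged

Solve by backward induction (Incumbent leads).
- Soft: Entrant compares 1, 10 and picks Fight; Incumbent would get 2.
- Moderate: Entrant compares 2, 9 and picks Fight; Incumbent would get 0.
- Aggressive: Entrant compares 6, 9 and picks Fight; Incumbent would get 3.
Incumbent's induced payoffs are 2, 0, 3, so Incumbent commits to Aggressive. Subgame-perfect outcome: (Aggressive, Fight) with payoffs (3, 9).
For the simultaneous game, intersect best replies.
Incumbent's best replies: Accommodate→Soft; Fight→Aggressive.
Entrant's best replies: Soft→Fight; Moderate→Fight; Aggressive→Fight.
Only (Aggressive, Fight) has each player best-responding; Nash payoffs (3, 9).
Entrant earns 9 sequentially versus 9 at the Nash outcome: unchanged.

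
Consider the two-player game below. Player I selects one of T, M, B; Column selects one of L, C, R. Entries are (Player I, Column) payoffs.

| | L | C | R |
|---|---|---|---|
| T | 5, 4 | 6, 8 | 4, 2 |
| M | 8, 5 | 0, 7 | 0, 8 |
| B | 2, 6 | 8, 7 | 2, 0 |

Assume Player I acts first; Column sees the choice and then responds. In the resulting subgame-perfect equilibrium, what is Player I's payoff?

8

Work backward from Column's decision.
- T: BR = C, leader payoff 6.
- M: BR = R, leader payoff 0.
- B: BR = C, leader payoff 8.
Maximizing over 6, 0, 8, Player I chooses B. Subgame-perfect outcome: (B, C) with payoffs (8, 7).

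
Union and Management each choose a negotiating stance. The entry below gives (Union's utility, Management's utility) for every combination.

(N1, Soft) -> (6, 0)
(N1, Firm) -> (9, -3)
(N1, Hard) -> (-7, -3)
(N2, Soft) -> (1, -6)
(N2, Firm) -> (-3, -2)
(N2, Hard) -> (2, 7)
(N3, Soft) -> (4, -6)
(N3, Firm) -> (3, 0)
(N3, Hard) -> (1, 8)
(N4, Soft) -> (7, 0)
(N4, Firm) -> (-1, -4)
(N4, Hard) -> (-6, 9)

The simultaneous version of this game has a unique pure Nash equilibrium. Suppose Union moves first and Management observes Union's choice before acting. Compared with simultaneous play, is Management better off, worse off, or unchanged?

Work backward from Management's decision.
- N1: BR = Soft, leader payoff 6.
- N2: BR = Hard, leader payoff 2.
- N3: BR = Hard, leader payoff 1.
- N4: BR = Hard, leader payoff -6.
Union's induced payoffs are 6, 2, 1, -6, so Union commits to N1. Subgame-perfect outcome: (N1, Soft) with payoffs (6, 0).
Now find the simultaneous Nash equilibrium.
Union's best replies: Soft→N4; Firm→N1; Hard→N2.
Management's best replies: N1→Soft; N2→Hard; N3→Hard; N4→Hard.
The unique mutual best reply is (N2, Hard), giving (2, 7).
Management earns 0 sequentially versus 7 at the Nash outcome: worse off.

worse off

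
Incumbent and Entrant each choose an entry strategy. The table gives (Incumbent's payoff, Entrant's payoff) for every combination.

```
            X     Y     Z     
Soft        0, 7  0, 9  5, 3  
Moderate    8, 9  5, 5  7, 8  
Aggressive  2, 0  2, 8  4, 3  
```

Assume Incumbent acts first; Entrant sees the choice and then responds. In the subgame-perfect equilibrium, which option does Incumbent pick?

Moderate

Solve by backward induction (Incumbent leads).
- Soft → Entrant plays Y (best of 7, 9, 3); Incumbent gets 0.
- Moderate → Entrant plays X (best of 9, 5, 8); Incumbent gets 8.
- Aggressive → Entrant plays Y (best of 0, 8, 3); Incumbent gets 2.
Maximizing over 0, 8, 2, Incumbent chooses Moderate. Subgame-perfect outcome: (Moderate, X) with payoffs (8, 9).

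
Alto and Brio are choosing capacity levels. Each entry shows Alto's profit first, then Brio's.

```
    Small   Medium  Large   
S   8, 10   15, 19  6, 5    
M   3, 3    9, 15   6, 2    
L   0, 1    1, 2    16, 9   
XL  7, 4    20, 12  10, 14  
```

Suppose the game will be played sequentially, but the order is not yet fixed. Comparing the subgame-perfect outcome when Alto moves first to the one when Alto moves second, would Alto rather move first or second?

If Alto leads: Brio's best replies are S→Medium, M→Medium, L→Large, XL→Large; Alto's induced payoffs 15, 9, 16, 10; outcome (L, Large), payoffs (16, 9).
If Brio leads: Alto's best replies are Small→S, Medium→XL, Large→L; Brio's induced payoffs 10, 12, 9; outcome (XL, Medium), payoffs (20, 12).
Alto gets 16 moving first and 20 moving second, so Alto prefers to move second.

second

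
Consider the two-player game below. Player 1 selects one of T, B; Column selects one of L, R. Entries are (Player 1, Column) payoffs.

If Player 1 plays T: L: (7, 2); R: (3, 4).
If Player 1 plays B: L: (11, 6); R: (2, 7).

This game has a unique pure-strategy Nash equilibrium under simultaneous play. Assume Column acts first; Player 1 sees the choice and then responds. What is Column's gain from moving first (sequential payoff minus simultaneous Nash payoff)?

Work backward from Player 1's decision.
- L: Player 1 compares 7, 11 and picks B; Column would get 6.
- R: Player 1 compares 3, 2 and picks T; Column would get 4.
Among 6, 4, the best is 6 at L. Subgame-perfect outcome: (B, L) with payoffs (11, 6).
For the simultaneous game, intersect best replies.
Player 1's best replies: L→B; R→T.
Column's best replies: T→R; B→R.
The unique mutual best reply is (T, R), giving (3, 4).
Column's commitment gain: 6 − 4 = 2.

2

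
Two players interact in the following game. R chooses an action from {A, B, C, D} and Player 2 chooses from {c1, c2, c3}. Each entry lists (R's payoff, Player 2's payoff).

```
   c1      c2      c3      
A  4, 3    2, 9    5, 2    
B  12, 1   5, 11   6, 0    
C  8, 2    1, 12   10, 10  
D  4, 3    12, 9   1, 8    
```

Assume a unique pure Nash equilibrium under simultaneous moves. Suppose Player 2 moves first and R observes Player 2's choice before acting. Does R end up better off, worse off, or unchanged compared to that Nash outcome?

Work backward from R's decision.
- c1 → R plays B (best of 4, 12, 8, 4); Player 2 gets 1.
- c2 → R plays D (best of 2, 5, 1, 12); Player 2 gets 9.
- c3 → R plays C (best of 5, 6, 10, 1); Player 2 gets 10.
Maximizing over 1, 9, 10, Player 2 chooses c3. Subgame-perfect outcome: (C, c3) with payoffs (10, 10).
Now find the simultaneous Nash equilibrium.
R's best replies: c1→B; c2→D; c3→C.
Player 2's best replies: A→c2; B→c2; C→c2; D→c2.
The unique mutual best reply is (D, c2), giving (12, 9).
R earns 10 sequentially versus 12 at the Nash outcome: worse off.

worse off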